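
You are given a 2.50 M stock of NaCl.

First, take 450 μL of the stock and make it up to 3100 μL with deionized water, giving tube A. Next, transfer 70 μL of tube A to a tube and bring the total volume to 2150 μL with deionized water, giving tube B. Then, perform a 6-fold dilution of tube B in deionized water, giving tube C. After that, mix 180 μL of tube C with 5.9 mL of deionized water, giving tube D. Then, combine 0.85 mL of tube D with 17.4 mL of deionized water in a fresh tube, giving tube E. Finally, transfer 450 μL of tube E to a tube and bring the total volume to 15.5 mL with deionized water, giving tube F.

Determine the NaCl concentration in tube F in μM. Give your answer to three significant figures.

Step 1: 450 μL brought to 3100 μL → factor 3100/450 = 6.8889
Step 2: 70 μL brought to 2150 μL → factor 2150/70 = 30.714
Step 3: 6-fold → factor 6
Step 4: 180 μL + 5.9 mL = 6080 μL total → factor 6080/180 = 33.778
Step 5: 0.85 mL + 17.4 mL = 18.25 mL total → factor 18.25/0.85 = 21.471
Step 6: 450 μL brought to 15.5 mL → factor 15500/450 = 34.444
Overall dilution factor = 6.8889 × 30.714 × 6 × 33.778 × 21.471 × 34.444 = 3.1713 × 10^7
Final = 2.50 M / 3.1713 × 10^7 = 7.883 × 10^-8 M = 0.0788 μM

0.0788 μM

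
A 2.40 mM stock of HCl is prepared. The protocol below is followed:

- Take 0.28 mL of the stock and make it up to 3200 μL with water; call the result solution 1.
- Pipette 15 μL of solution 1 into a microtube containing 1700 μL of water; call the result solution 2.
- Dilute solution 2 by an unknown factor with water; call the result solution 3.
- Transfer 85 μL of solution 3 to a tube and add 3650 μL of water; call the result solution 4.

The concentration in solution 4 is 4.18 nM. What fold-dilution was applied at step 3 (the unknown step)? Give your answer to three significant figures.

Step 1: 0.28 mL brought to 3200 μL → factor 3.2/0.28 = 11.429
Step 2: 15 μL + 1700 μL = 1715 μL total → factor 1715/15 = 114.33
Step 3: unknown factor x
Step 4: 85 μL + 3650 μL = 3735 μL total → factor 3735/85 = 43.941
Product of known-step factors = 57416
Overall factor = 2.40 mM / (4.18 nM) = 5.7416 × 10^5
x = 5.7416 × 10^5 / 57416 = 10.0

10.0-fold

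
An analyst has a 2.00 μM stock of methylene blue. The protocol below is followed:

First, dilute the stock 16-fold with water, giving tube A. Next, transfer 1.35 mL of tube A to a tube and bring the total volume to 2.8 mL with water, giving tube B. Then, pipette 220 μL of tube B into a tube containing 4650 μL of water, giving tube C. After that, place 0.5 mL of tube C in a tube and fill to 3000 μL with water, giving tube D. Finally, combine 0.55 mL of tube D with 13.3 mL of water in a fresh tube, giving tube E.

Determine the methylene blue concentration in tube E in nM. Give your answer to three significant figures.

0.0180 nM

Step 1: 16-fold → factor 16
Step 2: 1.35 mL brought to 2.8 mL → factor 2.8/1.35 = 2.0741
Step 3: 220 μL + 4650 μL = 4870 μL total → factor 4870/220 = 22.136
Step 4: 0.5 mL brought to 3000 μL → factor 3/0.5 = 6
Step 5: 0.55 mL + 13.3 mL = 13.85 mL total → factor 13.85/0.55 = 25.182
Overall dilution factor = 16 × 2.0741 × 22.136 × 6 × 25.182 = 1.1099 × 10^5
Final = 2.00 μM / 1.1099 × 10^5 = 1.802 × 10^-5 μM = 0.0180 nM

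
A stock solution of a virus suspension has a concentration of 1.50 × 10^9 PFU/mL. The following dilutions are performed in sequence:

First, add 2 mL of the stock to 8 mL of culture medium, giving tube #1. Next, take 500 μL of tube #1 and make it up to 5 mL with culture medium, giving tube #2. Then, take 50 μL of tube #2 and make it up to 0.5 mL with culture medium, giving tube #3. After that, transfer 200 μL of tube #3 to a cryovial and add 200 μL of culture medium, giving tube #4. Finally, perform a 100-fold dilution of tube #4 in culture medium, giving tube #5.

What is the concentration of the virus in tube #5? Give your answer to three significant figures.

1.50 × 10^4 PFU/mL

Step 1: 2 mL + 8 mL = 10 mL total → factor 10/2 = 5
Step 2: 500 μL brought to 5 mL → factor 5000/500 = 10
Step 3: 50 μL brought to 0.5 mL → factor 500/50 = 10
Step 4: 200 μL + 200 μL = 400 μL total → factor 400/200 = 2
Step 5: 100-fold → factor 100
Overall dilution factor = 5 × 10 × 10 × 2 × 100 = 1 × 10^5
Final = 1.50 × 10^9 PFU/mL / 1 × 10^5 = 1.50 × 10^4 PFU/mL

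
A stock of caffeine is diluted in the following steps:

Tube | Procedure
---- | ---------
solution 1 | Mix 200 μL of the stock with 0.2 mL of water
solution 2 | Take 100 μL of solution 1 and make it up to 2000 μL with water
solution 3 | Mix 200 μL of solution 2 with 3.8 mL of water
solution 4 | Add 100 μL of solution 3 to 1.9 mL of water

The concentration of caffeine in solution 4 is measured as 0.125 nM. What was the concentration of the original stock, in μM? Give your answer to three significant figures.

Step 1: 200 μL + 0.2 mL = 400 μL total → factor 400/200 = 2
Step 2: 100 μL brought to 2000 μL → factor 2000/100 = 20
Step 3: 200 μL + 3.8 mL = 4000 μL total → factor 4000/200 = 20
Step 4: 100 μL + 1.9 mL = 2000 μL total → factor 2000/100 = 20
Overall dilution factor = 2 × 20 × 20 × 20 = 16000
Stock = 0.125 nM × 16000 = 2000 nM = 2.00 μM

2.00 μM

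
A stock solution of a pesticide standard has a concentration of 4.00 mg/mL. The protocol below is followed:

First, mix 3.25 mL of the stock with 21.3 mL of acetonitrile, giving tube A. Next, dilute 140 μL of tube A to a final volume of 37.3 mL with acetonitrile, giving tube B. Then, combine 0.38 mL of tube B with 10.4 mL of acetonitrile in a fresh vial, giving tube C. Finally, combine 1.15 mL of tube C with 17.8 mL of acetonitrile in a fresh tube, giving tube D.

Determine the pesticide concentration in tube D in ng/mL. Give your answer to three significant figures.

Step 1: 3.25 mL + 21.3 mL = 24.55 mL total → factor 24.55/3.25 = 7.5538
Step 2: 140 μL brought to 37.3 mL → factor 37300/140 = 266.43
Step 3: 0.38 mL + 10.4 mL = 10.78 mL total → factor 10.78/0.38 = 28.368
Step 4: 1.15 mL + 17.8 mL = 18.95 mL total → factor 18.95/1.15 = 16.478
Overall dilution factor = 7.5538 × 266.43 × 28.368 × 16.478 = 9.408 × 10^5
Final = 4.00 mg/mL / 9.408 × 10^5 = 4.252 × 10^-6 mg/mL = 4.25 ng/mL

4.25 ng/mL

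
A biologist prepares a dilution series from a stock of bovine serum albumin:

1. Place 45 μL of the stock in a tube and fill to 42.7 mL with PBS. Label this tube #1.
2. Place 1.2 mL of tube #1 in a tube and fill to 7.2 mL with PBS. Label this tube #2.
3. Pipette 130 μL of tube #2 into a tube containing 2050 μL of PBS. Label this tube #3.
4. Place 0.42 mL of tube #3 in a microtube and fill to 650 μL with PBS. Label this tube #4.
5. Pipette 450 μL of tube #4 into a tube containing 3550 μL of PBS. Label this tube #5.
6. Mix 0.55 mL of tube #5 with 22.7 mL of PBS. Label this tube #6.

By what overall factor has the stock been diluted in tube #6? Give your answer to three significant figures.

5.55 × 10^7

Step 1: 45 μL brought to 42.7 mL → factor 42700/45 = 948.89
Step 2: 1.2 mL brought to 7.2 mL → factor 7.2/1.2 = 6
Step 3: 130 μL + 2050 μL = 2180 μL total → factor 2180/130 = 16.769
Step 4: 0.42 mL brought to 650 μL → factor 0.65/0.42 = 1.5476
Step 5: 450 μL + 3550 μL = 4000 μL total → factor 4000/450 = 8.8889
Step 6: 0.55 mL + 22.7 mL = 23.25 mL total → factor 23.25/0.55 = 42.273
Overall dilution factor = 948.89 × 6 × 16.769 × 1.5476 × 8.8889 × 42.273 = 5.552 × 10^7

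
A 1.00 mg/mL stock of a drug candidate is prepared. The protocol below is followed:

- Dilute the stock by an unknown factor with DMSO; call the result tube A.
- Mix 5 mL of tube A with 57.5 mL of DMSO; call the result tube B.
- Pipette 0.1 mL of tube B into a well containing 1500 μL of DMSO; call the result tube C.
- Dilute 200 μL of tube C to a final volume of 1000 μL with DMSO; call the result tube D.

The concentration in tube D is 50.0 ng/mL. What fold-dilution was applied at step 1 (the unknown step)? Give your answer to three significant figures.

Step 1: unknown factor x
Step 2: 5 mL + 57.5 mL = 62.5 mL total → factor 62.5/5 = 12.5
Step 3: 0.1 mL + 1500 μL = 1.6 mL total → factor 1.6/0.1 = 16
Step 4: 200 μL brought to 1000 μL → factor 1000/200 = 5
Product of known-step factors = 1000
Overall factor = 1.00 mg/mL / (50.0 ng/mL) = 20000
x = 20000 / 1000 = 20.0

20.0-fold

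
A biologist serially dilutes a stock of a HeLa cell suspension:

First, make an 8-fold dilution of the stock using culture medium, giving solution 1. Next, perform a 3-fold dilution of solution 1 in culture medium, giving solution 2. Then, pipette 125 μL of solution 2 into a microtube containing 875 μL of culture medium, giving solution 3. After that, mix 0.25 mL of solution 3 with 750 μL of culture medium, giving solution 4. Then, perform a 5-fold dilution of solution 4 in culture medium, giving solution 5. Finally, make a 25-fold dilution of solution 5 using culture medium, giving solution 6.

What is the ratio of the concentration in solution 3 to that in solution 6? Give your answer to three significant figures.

500

Step 1: 8-fold → factor 8
Step 2: 3-fold → factor 3
Step 3: 125 μL + 875 μL = 1000 μL total → factor 1000/125 = 8
Step 4: 0.25 mL + 750 μL = 1 mL total → factor 1/0.25 = 4
Step 5: 5-fold → factor 5
Step 6: 25-fold → factor 25
Dilution factor to solution 3 = 192; to solution 6 = 96000
[solution 3]/[solution 6] = (factor to solution 6)/(factor to solution 3) = 96000/192 = 500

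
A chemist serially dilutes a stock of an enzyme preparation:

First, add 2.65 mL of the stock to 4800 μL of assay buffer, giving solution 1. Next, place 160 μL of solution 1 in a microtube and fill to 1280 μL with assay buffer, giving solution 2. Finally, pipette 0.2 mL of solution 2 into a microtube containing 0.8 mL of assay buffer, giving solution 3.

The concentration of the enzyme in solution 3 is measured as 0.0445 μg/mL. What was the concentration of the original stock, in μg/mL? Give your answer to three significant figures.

Step 1: 2.65 mL + 4800 μL = 7.45 mL total → factor 7.45/2.65 = 2.8113
Step 2: 160 μL brought to 1280 μL → factor 1280/160 = 8
Step 3: 0.2 mL + 0.8 mL = 1 mL total → factor 1/0.2 = 5
Overall dilution factor = 2.8113 × 8 × 5 = 112.45
Stock = 0.0445 μg/mL × 112.45 = 5.00 μg/mL

5.00 μg/mL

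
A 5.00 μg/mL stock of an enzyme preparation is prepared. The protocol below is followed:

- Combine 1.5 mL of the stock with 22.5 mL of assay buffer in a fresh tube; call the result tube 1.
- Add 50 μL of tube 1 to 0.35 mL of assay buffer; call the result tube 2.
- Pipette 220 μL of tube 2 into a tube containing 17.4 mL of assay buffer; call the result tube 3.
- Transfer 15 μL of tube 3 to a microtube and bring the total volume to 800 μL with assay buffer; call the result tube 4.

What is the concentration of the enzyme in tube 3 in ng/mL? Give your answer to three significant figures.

Step 1: 1.5 mL + 22.5 mL = 24 mL total → factor 24/1.5 = 16
Step 2: 50 μL + 0.35 mL = 400 μL total → factor 400/50 = 8
Step 3: 220 μL + 17.4 mL = 17620 μL total → factor 17620/220 = 80.091
Dilution factor through tube 3 = 16 × 8 × 80.091 = 10252
[tube 3] = 5.00 μg/mL / 10252 = 0.0004877 μg/mL = 0.488 ng/mL

0.488 ng/mL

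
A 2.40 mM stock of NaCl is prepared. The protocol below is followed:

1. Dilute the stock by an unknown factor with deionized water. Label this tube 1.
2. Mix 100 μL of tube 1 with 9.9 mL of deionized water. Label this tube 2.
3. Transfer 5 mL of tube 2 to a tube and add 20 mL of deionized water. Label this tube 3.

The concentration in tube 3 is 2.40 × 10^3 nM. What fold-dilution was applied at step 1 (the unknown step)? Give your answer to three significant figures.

2.00-fold

Step 1: unknown factor x
Step 2: 100 μL + 9.9 mL = 10000 μL total → factor 10000/100 = 100
Step 3: 5 mL + 20 mL = 25 mL total → factor 25/5 = 5
Product of known-step factors = 500
Overall factor = 2.40 mM / (2.40 × 10^3 nM) = 1000
x = 1000 / 500 = 2.00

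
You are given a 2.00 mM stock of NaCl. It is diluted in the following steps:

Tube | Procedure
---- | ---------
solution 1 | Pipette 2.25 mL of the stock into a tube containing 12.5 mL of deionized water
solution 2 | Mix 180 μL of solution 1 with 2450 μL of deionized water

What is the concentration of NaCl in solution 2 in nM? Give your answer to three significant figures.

Step 1: 2.25 mL + 12.5 mL = 14.75 mL total → factor 14.75/2.25 = 6.5556
Step 2: 180 μL + 2450 μL = 2630 μL total → factor 2630/180 = 14.611
Overall dilution factor = 6.5556 × 14.611 = 95.784
Final = 2.00 mM / 95.784 = 0.02088 mM = 2.09 × 10^4 nM

2.09 × 10^4 nM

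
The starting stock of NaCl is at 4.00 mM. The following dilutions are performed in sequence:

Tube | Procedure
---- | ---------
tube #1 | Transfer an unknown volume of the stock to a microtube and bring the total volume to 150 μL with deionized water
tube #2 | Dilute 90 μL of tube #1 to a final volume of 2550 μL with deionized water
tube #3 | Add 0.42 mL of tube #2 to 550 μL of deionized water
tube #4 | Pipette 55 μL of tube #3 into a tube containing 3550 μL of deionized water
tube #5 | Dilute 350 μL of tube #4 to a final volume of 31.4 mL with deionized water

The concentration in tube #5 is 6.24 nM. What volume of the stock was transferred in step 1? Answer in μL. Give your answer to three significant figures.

90.0 μL

Step 1: v brought to 150 μL → factor = 150 μL/v
Step 2: 90 μL brought to 2550 μL → factor 2550/90 = 28.333
Step 3: 0.42 mL + 550 μL = 0.97 mL total → factor 0.97/0.42 = 2.3095
Step 4: 55 μL + 3550 μL = 3605 μL total → factor 3605/55 = 65.545
Step 5: 350 μL brought to 31.4 mL → factor 31400/350 = 89.714
Product of known-step factors = 3.8479 × 10^5
Overall factor = 4.00 mM / (6.24 nM) = 6.4103 × 10^5
Step-1 factor = 6.4103 × 10^5 / 3.8479 × 10^5 = 1.6659
v = 150 μL / 1.6659 = 90.0 μL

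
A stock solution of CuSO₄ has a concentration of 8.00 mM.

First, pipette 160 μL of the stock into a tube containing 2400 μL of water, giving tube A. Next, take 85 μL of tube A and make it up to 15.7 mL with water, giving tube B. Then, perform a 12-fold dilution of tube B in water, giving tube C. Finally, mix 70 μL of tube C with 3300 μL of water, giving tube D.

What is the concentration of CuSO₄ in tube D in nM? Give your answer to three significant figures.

Step 1: 160 μL + 2400 μL = 2560 μL total → factor 2560/160 = 16
Step 2: 85 μL brought to 15.7 mL → factor 15700/85 = 184.71
Step 3: 12-fold → factor 12
Step 4: 70 μL + 3300 μL = 3370 μL total → factor 3370/70 = 48.143
Overall dilution factor = 16 × 184.71 × 12 × 48.143 = 1.7073 × 10^6
Final = 8.00 mM / 1.7073 × 10^6 = 4.686 × 10^-6 mM = 4.69 nM

4.69 nM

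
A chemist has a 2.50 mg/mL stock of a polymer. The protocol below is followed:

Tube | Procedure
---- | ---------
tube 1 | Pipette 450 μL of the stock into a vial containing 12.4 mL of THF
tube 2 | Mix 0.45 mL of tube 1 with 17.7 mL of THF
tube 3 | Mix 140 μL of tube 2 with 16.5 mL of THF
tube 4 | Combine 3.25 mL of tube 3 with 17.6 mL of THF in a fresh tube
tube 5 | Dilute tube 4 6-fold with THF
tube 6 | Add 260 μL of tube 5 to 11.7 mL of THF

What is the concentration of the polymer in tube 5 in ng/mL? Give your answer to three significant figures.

Step 1: 450 μL + 12.4 mL = 12850 μL total → factor 12850/450 = 28.556
Step 2: 0.45 mL + 17.7 mL = 18.15 mL total → factor 18.15/0.45 = 40.333
Step 3: 140 μL + 16.5 mL = 16640 μL total → factor 16640/140 = 118.86
Step 4: 3.25 mL + 17.6 mL = 20.85 mL total → factor 20.85/3.25 = 6.4154
Step 5: 6-fold → factor 6
Dilution factor through tube 5 = 28.556 × 40.333 × 118.86 × 6.4154 × 6 = 5.2693 × 10^6
[tube 5] = 2.50 mg/mL / 5.2693 × 10^6 = 4.744 × 10^-7 mg/mL = 0.474 ng/mL

0.474 ng/mL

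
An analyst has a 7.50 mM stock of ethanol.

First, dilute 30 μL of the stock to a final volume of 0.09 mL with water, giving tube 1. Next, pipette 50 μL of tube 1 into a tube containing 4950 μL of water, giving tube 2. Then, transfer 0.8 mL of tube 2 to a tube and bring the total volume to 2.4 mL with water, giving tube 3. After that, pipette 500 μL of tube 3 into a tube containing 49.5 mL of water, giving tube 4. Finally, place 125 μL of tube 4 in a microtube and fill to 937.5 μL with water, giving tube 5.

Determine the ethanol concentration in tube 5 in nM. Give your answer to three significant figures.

Step 1: 30 μL brought to 0.09 mL → factor 90/30 = 3
Step 2: 50 μL + 4950 μL = 5000 μL total → factor 5000/50 = 100
Step 3: 0.8 mL brought to 2.4 mL → factor 2.4/0.8 = 3
Step 4: 500 μL + 49.5 mL = 50000 μL total → factor 50000/500 = 100
Step 5: 125 μL brought to 937.5 μL → factor 937.5/125 = 7.5
Overall dilution factor = 3 × 100 × 3 × 100 × 7.5 = 6.75 × 10^5
Final = 7.50 mM / 6.75 × 10^5 = 1.111 × 10^-5 mM = 11.1 nM

11.1 nM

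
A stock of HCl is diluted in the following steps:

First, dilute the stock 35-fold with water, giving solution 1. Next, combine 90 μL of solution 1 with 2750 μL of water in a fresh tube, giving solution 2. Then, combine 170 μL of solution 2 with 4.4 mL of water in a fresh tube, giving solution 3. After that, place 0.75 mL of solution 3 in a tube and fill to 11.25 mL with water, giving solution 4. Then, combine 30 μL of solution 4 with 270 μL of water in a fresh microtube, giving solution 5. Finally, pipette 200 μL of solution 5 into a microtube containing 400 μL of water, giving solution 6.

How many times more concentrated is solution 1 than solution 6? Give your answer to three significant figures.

3.82 × 10^5

Step 1: 35-fold → factor 35
Step 2: 90 μL + 2750 μL = 2840 μL total → factor 2840/90 = 31.556
Step 3: 170 μL + 4.4 mL = 4570 μL total → factor 4570/170 = 26.882
Step 4: 0.75 mL brought to 11.25 mL → factor 11.25/0.75 = 15
Step 5: 30 μL + 270 μL = 300 μL total → factor 300/30 = 10
Step 6: 200 μL + 400 μL = 600 μL total → factor 600/200 = 3
Dilution factor to solution 1 = 35; to solution 6 = 1.3361 × 10^7
[solution 1]/[solution 6] = (factor to solution 6)/(factor to solution 1) = 1.3361 × 10^7/35 = 3.82 × 10^5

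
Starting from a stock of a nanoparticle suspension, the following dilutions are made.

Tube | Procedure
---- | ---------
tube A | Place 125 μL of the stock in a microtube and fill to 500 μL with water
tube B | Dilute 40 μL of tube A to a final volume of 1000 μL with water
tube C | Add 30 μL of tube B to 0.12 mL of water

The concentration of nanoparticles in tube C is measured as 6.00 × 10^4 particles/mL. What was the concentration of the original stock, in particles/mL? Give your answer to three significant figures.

Step 1: 125 μL brought to 500 μL → factor 500/125 = 4
Step 2: 40 μL brought to 1000 μL → factor 1000/40 = 25
Step 3: 30 μL + 0.12 mL = 150 μL total → factor 150/30 = 5
Overall dilution factor = 4 × 25 × 5 = 500
Stock = 6.00 × 10^4 particles/mL × 500 = 3.00 × 10^7 particles/mL

3.00 × 10^7 particles/mL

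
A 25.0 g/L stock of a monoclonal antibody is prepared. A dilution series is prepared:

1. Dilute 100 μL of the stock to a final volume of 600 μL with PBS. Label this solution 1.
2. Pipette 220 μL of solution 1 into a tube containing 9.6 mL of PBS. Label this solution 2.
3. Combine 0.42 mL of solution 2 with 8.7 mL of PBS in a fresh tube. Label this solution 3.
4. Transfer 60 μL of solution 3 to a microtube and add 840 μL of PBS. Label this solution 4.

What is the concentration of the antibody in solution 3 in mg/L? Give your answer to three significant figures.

Step 1: 100 μL brought to 600 μL → factor 600/100 = 6
Step 2: 220 μL + 9.6 mL = 9820 μL total → factor 9820/220 = 44.636
Step 3: 0.42 mL + 8.7 mL = 9.12 mL total → factor 9.12/0.42 = 21.714
Dilution factor through solution 3 = 6 × 44.636 × 21.714 = 5815.5
[solution 3] = 25.0 g/L / 5815.5 = 0.004299 g/L = 4.30 mg/L

4.30 mg/L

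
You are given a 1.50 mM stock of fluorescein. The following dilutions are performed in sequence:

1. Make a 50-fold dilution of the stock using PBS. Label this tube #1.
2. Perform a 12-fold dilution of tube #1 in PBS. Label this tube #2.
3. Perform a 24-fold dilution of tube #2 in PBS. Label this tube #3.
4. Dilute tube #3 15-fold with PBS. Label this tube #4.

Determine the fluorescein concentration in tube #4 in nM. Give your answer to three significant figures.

Step 1: 50-fold → factor 50
Step 2: 12-fold → factor 12
Step 3: 24-fold → factor 24
Step 4: 15-fold → factor 15
Overall dilution factor = 50 × 12 × 24 × 15 = 2.16 × 10^5
Final = 1.50 mM / 2.16 × 10^5 = 6.944 × 10^-6 mM = 6.94 nM

6.94 nM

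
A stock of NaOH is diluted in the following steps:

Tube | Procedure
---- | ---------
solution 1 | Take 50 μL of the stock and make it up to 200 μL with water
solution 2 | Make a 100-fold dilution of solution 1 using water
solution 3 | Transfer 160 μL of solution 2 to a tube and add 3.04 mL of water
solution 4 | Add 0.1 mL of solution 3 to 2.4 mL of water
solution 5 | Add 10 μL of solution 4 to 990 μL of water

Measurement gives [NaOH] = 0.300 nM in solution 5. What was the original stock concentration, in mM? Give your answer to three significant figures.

6.00 mM

Step 1: 50 μL brought to 200 μL → factor 200/50 = 4
Step 2: 100-fold → factor 100
Step 3: 160 μL + 3.04 mL = 3200 μL total → factor 3200/160 = 20
Step 4: 0.1 mL + 2.4 mL = 2.5 mL total → factor 2.5/0.1 = 25
Step 5: 10 μL + 990 μL = 1000 μL total → factor 1000/10 = 100
Overall dilution factor = 4 × 100 × 20 × 25 × 100 = 2 × 10^7
Stock = 0.300 nM × 2 × 10^7 = 6.000 × 10^6 nM = 6.00 mM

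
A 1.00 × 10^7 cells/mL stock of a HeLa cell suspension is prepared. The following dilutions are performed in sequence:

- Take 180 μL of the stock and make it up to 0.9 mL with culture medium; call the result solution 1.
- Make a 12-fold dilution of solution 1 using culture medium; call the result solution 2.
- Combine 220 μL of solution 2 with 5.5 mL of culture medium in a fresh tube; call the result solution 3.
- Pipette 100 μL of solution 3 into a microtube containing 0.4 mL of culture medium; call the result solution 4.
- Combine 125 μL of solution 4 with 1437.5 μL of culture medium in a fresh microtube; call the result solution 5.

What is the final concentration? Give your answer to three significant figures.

Step 1: 180 μL brought to 0.9 mL → factor 900/180 = 5
Step 2: 12-fold → factor 12
Step 3: 220 μL + 5.5 mL = 5720 μL total → factor 5720/220 = 26
Step 4: 100 μL + 0.4 mL = 500 μL total → factor 500/100 = 5
Step 5: 125 μL + 1437.5 μL = 1562.5 μL total → factor 1562.5/125 = 12.5
Overall dilution factor = 5 × 12 × 26 × 5 × 12.5 = 97500
Final = 1.00 × 10^7 cells/mL / 97500 = 103 cells/mL

103 cells/mL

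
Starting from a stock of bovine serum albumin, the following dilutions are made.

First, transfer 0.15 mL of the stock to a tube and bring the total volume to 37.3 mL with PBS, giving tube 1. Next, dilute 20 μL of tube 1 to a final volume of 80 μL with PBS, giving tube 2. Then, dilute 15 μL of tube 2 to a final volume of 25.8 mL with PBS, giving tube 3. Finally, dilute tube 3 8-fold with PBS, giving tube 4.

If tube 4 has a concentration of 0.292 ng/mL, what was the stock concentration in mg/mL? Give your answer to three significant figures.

Step 1: 0.15 mL brought to 37.3 mL → factor 37.3/0.15 = 248.67
Step 2: 20 μL brought to 80 μL → factor 80/20 = 4
Step 3: 15 μL brought to 25.8 mL → factor 25800/15 = 1720
Step 4: 8-fold → factor 8
Overall dilution factor = 248.67 × 4 × 1720 × 8 = 1.3687 × 10^7
Stock = 0.292 ng/mL × 1.3687 × 10^7 = 3.996 × 10^6 ng/mL = 4.00 mg/mL

4.00 mg/mL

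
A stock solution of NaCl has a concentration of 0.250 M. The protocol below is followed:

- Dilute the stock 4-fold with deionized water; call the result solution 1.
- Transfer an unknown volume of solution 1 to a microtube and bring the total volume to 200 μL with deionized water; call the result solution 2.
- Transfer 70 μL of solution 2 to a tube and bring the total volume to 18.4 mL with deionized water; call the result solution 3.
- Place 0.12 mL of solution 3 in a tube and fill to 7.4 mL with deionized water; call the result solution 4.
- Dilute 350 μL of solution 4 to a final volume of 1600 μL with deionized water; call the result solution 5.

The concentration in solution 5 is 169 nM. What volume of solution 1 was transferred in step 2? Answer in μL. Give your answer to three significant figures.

40.1 μL

Step 1: 4-fold → factor 4
Step 2: v brought to 200 μL → factor = 200 μL/v
Step 3: 70 μL brought to 18.4 mL → factor 18400/70 = 262.86
Step 4: 0.12 mL brought to 7.4 mL → factor 7.4/0.12 = 61.667
Step 5: 350 μL brought to 1600 μL → factor 1600/350 = 4.5714
Product of known-step factors = 2.964 × 10^5
Overall factor = 0.250 M / (169 nM) = 1.4793 × 10^6
Step-2 factor = 1.4793 × 10^6 / 2.964 × 10^5 = 4.9908
v = 200 μL / 4.9908 = 40.1 μL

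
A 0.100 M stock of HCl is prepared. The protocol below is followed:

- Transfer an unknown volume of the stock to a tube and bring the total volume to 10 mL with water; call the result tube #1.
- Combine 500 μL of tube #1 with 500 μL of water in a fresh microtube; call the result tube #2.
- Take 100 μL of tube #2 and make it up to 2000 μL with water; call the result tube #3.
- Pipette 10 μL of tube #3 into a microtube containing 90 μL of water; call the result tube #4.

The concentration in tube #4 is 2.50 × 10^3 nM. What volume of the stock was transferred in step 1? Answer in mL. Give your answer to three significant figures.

0.100 mL

Step 1: v brought to 10 mL → factor = 10 mL/v
Step 2: 500 μL + 500 μL = 1000 μL total → factor 1000/500 = 2
Step 3: 100 μL brought to 2000 μL → factor 2000/100 = 20
Step 4: 10 μL + 90 μL = 100 μL total → factor 100/10 = 10
Product of known-step factors = 400
Overall factor = 0.100 M / (2.50 × 10^3 nM) = 40000
Step-1 factor = 40000 / 400 = 100
v = 10 mL / 100 = 0.100 mL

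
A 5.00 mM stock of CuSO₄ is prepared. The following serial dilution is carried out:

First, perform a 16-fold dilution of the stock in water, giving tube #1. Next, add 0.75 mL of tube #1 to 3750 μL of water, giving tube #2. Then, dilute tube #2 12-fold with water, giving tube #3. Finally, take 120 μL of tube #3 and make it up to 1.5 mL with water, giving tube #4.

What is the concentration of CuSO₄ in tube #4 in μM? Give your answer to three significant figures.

0.347 μM

Step 1: 16-fold → factor 16
Step 2: 0.75 mL + 3750 μL = 4.5 mL total → factor 4.5/0.75 = 6
Step 3: 12-fold → factor 12
Step 4: 120 μL brought to 1.5 mL → factor 1500/120 = 12.5
Overall dilution factor = 16 × 6 × 12 × 12.5 = 14400
Final = 5.00 mM / 14400 = 0.0003472 mM = 0.347 μM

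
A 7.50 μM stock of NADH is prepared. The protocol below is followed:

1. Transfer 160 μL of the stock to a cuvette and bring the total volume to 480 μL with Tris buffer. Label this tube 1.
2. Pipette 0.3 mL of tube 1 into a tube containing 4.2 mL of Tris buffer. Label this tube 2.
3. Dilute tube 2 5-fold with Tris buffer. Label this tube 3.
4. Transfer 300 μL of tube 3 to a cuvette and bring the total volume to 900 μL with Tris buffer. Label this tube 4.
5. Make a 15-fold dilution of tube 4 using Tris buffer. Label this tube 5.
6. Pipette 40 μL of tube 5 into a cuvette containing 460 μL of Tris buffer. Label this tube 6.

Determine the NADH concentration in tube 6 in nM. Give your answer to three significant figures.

Step 1: 160 μL brought to 480 μL → factor 480/160 = 3
Step 2: 0.3 mL + 4.2 mL = 4.5 mL total → factor 4.5/0.3 = 15
Step 3: 5-fold → factor 5
Step 4: 300 μL brought to 900 μL → factor 900/300 = 3
Step 5: 15-fold → factor 15
Step 6: 40 μL + 460 μL = 500 μL total → factor 500/40 = 12.5
Overall dilution factor = 3 × 15 × 5 × 3 × 15 × 12.5 = 1.2656 × 10^5
Final = 7.50 μM / 1.2656 × 10^5 = 5.926 × 10^-5 μM = 0.0593 nM

0.0593 nM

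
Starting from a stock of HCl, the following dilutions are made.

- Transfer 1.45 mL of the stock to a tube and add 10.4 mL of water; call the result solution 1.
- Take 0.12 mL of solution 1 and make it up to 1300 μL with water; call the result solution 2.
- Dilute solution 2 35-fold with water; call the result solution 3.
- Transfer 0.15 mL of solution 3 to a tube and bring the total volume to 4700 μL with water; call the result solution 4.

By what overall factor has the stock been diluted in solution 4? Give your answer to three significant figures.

9.71 × 10^4

Step 1: 1.45 mL + 10.4 mL = 11.85 mL total → factor 11.85/1.45 = 8.1724
Step 2: 0.12 mL brought to 1300 μL → factor 1.3/0.12 = 10.833
Step 3: 35-fold → factor 35
Step 4: 0.15 mL brought to 4700 μL → factor 4.7/0.15 = 31.333
Overall dilution factor = 8.1724 × 10.833 × 35 × 31.333 = 97093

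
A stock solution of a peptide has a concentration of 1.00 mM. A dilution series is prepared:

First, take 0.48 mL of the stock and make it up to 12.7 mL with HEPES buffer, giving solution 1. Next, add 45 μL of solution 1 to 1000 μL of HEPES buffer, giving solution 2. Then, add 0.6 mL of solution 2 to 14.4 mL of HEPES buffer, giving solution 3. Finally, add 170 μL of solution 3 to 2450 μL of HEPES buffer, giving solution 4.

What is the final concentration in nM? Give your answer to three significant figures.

4.22 nM

Step 1: 0.48 mL brought to 12.7 mL → factor 12.7/0.48 = 26.458
Step 2: 45 μL + 1000 μL = 1045 μL total → factor 1045/45 = 23.222
Step 3: 0.6 mL + 14.4 mL = 15 mL total → factor 15/0.6 = 25
Step 4: 170 μL + 2450 μL = 2620 μL total → factor 2620/170 = 15.412
Overall dilution factor = 26.458 × 23.222 × 25 × 15.412 = 2.3673 × 10^5
Final = 1.00 mM / 2.3673 × 10^5 = 4.224 × 10^-6 mM = 4.22 nM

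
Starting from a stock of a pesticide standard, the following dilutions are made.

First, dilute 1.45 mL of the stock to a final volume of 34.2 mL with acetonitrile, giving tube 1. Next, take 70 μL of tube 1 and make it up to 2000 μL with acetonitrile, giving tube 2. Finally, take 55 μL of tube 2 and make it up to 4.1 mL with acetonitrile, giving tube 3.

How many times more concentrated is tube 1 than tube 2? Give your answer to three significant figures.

28.6

Step 1: 1.45 mL brought to 34.2 mL → factor 34.2/1.45 = 23.586
Step 2: 70 μL brought to 2000 μL → factor 2000/70 = 28.571
Dilution factor to tube 1 = 23.586; to tube 2 = 673.89
[tube 1]/[tube 2] = (factor to tube 2)/(factor to tube 1) = 673.89/23.586 = 28.6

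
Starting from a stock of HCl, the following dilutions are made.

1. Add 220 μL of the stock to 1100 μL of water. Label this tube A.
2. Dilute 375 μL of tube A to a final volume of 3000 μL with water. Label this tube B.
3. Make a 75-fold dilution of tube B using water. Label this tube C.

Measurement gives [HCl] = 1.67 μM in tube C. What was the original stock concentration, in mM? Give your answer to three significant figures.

Step 1: 220 μL + 1100 μL = 1320 μL total → factor 1320/220 = 6
Step 2: 375 μL brought to 3000 μL → factor 3000/375 = 8
Step 3: 75-fold → factor 75
Overall dilution factor = 6 × 8 × 75 = 3600
Stock = 1.67 μM × 3600 = 6012 μM = 6.01 mM

6.01 mM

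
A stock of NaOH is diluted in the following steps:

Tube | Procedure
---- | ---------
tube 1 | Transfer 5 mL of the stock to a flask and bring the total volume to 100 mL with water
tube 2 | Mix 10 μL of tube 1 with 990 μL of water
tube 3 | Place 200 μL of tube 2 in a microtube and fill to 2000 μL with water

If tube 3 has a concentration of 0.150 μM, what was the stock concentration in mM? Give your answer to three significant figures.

Step 1: 5 mL brought to 100 mL → factor 100/5 = 20
Step 2: 10 μL + 990 μL = 1000 μL total → factor 1000/10 = 100
Step 3: 200 μL brought to 2000 μL → factor 2000/200 = 10
Overall dilution factor = 20 × 100 × 10 = 20000
Stock = 0.150 μM × 20000 = 3000 μM = 3.00 mM

3.00 mM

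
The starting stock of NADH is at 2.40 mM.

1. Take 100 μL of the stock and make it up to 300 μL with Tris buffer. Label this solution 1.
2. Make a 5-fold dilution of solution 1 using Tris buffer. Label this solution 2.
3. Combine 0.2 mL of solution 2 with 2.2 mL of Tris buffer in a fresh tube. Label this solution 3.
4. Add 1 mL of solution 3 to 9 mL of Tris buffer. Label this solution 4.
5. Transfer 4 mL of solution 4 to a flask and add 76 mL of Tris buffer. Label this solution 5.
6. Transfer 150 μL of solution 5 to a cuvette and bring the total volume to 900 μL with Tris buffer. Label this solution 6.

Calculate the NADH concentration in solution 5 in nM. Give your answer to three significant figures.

Step 1: 100 μL brought to 300 μL → factor 300/100 = 3
Step 2: 5-fold → factor 5
Step 3: 0.2 mL + 2.2 mL = 2.4 mL total → factor 2.4/0.2 = 12
Step 4: 1 mL + 9 mL = 10 mL total → factor 10/1 = 10
Step 5: 4 mL + 76 mL = 80 mL total → factor 80/4 = 20
Dilution factor through solution 5 = 3 × 5 × 12 × 10 × 20 = 36000
[solution 5] = 2.40 mM / 36000 = 6.667 × 10^-5 mM = 66.7 nM

66.7 nM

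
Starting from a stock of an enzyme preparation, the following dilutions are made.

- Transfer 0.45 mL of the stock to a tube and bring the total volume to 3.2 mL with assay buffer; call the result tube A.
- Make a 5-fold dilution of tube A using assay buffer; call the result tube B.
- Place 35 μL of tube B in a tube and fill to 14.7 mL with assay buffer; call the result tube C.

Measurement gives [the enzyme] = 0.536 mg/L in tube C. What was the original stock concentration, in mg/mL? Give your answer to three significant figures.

8.00 mg/mL

Step 1: 0.45 mL brought to 3.2 mL → factor 3.2/0.45 = 7.1111
Step 2: 5-fold → factor 5
Step 3: 35 μL brought to 14.7 mL → factor 14700/35 = 420
Overall dilution factor = 7.1111 × 5 × 420 = 14933
Stock = 0.536 mg/L × 14933 = 8004 mg/L = 8.00 mg/mL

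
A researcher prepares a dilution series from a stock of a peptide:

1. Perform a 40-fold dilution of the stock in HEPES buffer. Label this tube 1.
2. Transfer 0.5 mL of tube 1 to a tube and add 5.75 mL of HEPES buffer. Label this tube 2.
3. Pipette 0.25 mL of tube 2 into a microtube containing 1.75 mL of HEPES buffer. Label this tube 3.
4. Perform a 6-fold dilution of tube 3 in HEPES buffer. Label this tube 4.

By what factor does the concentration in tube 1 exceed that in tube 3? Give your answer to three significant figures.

100

Step 1: 40-fold → factor 40
Step 2: 0.5 mL + 5.75 mL = 6.25 mL total → factor 6.25/0.5 = 12.5
Step 3: 0.25 mL + 1.75 mL = 2 mL total → factor 2/0.25 = 8
Dilution factor to tube 1 = 40; to tube 3 = 4000
[tube 1]/[tube 3] = (factor to tube 3)/(factor to tube 1) = 4000/40 = 100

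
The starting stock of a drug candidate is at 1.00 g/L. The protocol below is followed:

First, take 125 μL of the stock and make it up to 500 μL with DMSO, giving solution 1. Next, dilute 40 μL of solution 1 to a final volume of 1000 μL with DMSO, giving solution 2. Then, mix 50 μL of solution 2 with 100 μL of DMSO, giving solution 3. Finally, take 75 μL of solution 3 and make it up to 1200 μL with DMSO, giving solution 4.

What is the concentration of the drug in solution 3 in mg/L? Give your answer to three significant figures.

3.33 mg/L

Step 1: 125 μL brought to 500 μL → factor 500/125 = 4
Step 2: 40 μL brought to 1000 μL → factor 1000/40 = 25
Step 3: 50 μL + 100 μL = 150 μL total → factor 150/50 = 3
Dilution factor through solution 3 = 4 × 25 × 3 = 300
[solution 3] = 1.00 g/L / 300 = 0.003333 g/L = 3.33 mg/L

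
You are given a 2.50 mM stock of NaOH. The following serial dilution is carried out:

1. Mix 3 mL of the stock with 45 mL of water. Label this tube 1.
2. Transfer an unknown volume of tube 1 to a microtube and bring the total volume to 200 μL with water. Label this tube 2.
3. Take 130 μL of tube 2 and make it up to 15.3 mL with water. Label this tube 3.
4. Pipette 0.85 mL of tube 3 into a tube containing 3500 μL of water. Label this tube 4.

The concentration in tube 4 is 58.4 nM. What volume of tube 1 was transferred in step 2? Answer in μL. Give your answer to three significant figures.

Step 1: 3 mL + 45 mL = 48 mL total → factor 48/3 = 16
Step 2: v brought to 200 μL → factor = 200 μL/v
Step 3: 130 μL brought to 15.3 mL → factor 15300/130 = 117.69
Step 4: 0.85 mL + 3500 μL = 4.35 mL total → factor 4.35/0.85 = 5.1176
Product of known-step factors = 9636.9
Overall factor = 2.50 mM / (58.4 nM) = 42808
Step-2 factor = 42808 / 9636.9 = 4.4421
v = 200 μL / 4.4421 = 45.0 μL

45.0 μL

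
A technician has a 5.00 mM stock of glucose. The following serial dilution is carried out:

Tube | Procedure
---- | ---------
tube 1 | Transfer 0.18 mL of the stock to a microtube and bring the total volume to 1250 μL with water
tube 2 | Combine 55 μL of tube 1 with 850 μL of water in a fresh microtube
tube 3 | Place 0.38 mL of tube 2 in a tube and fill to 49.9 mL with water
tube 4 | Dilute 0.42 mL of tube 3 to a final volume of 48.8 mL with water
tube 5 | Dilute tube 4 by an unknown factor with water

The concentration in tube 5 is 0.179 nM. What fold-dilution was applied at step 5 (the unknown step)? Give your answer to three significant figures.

16.0-fold

Step 1: 0.18 mL brought to 1250 μL → factor 1.25/0.18 = 6.9444
Step 2: 55 μL + 850 μL = 905 μL total → factor 905/55 = 16.455
Step 3: 0.38 mL brought to 49.9 mL → factor 49.9/0.38 = 131.32
Step 4: 0.42 mL brought to 48.8 mL → factor 48.8/0.42 = 116.19
Step 5: unknown factor x
Product of known-step factors = 1.7435 × 10^6
Overall factor = 5.00 mM / (0.179 nM) = 2.7933 × 10^7
x = 2.7933 × 10^7 / 1.7435 × 10^6 = 16.0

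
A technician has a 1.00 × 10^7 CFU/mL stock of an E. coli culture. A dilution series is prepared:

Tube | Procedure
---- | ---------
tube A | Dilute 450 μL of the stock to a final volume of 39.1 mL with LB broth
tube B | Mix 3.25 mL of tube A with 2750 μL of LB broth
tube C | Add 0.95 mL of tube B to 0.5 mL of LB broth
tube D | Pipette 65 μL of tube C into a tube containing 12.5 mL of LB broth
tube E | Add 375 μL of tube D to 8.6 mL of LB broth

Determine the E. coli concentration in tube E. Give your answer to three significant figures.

Step 1: 450 μL brought to 39.1 mL → factor 39100/450 = 86.889
Step 2: 3.25 mL + 2750 μL = 6 mL total → factor 6/3.25 = 1.8462
Step 3: 0.95 mL + 0.5 mL = 1.45 mL total → factor 1.45/0.95 = 1.5263
Step 4: 65 μL + 12.5 mL = 12565 μL total → factor 12565/65 = 193.31
Step 5: 375 μL + 8.6 mL = 8975 μL total → factor 8975/375 = 23.933
Overall dilution factor = 86.889 × 1.8462 × 1.5263 × 193.31 × 23.933 = 1.1327 × 10^6
Final = 1.00 × 10^7 CFU/mL / 1.1327 × 10^6 = 8.83 CFU/mL

8.83 CFU/mL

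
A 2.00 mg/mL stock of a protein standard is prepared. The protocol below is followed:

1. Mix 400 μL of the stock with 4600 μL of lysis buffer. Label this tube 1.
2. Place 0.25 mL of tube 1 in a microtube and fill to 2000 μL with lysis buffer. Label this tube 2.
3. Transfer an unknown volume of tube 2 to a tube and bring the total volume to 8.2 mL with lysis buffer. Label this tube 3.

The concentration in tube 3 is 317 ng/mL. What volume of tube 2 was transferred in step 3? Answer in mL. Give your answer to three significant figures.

Step 1: 400 μL + 4600 μL = 5000 μL total → factor 5000/400 = 12.5
Step 2: 0.25 mL brought to 2000 μL → factor 2/0.25 = 8
Step 3: v brought to 8.2 mL → factor = 8.2 mL/v
Product of known-step factors = 100
Overall factor = 2.00 mg/mL / (317 ng/mL) = 6309.1
Step-3 factor = 6309.1 / 100 = 63.091
v = 8.2 mL / 63.091 = 0.130 mL

0.130 mL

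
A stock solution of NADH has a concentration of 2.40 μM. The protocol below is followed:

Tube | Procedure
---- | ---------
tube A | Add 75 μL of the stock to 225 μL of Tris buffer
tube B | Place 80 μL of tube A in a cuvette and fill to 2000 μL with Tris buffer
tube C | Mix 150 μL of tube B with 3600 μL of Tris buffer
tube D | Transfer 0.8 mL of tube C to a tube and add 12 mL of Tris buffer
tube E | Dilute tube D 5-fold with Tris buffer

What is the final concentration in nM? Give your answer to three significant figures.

0.0120 nM

Step 1: 75 μL + 225 μL = 300 μL total → factor 300/75 = 4
Step 2: 80 μL brought to 2000 μL → factor 2000/80 = 25
Step 3: 150 μL + 3600 μL = 3750 μL total → factor 3750/150 = 25
Step 4: 0.8 mL + 12 mL = 12.8 mL total → factor 12.8/0.8 = 16
Step 5: 5-fold → factor 5
Overall dilution factor = 4 × 25 × 25 × 16 × 5 = 2 × 10^5
Final = 2.40 μM / 2 × 10^5 = 1.200 × 10^-5 μM = 0.0120 nM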